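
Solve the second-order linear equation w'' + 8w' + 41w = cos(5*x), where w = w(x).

Characteristic equation r² + 8r + 41 = 0 has discriminant (8)² - 4·(41) = -100 < 0, so r = -4 ± 5i.
Hence w_h = C1*cos(5*x)*exp(-4*x) + C2*exp(-4*x)*sin(5*x).
Try w_p = A*cos(5*x) + B*sin(5*x). Substituting and equating the coefficients of cos(5x) and sin(5x) gives A = 1/116, B = 5/232, so w_p = cos(5*x)/116 + 5*sin(5*x)/232.

w = cos(5*x)/116 + 5*sin(5*x)/232 + C1*cos(5*x)*exp(-4*x) + C2*exp(-4*x)*sin(5*x)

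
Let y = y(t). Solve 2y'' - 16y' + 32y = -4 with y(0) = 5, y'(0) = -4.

Divide through by 2: y'' - 8y' + 16y = -2.
Characteristic equation r² - 8r + 16 = 0 has discriminant (-8)² - 4·(16) = 0, so r = 4 is a repeated root.
Hence y_h = (C1 + C2*t)*exp(4*t).
For the particular solution try y_p = A0. Substituting and matching coefficients of each power of t gives A0 = -1/8, so y_p = -1/8.
General solution: y = -1/8 + C1*exp(4*t) + C2*t*exp(4*t).
Apply the initial conditions: y(0) = -1/8 + C1 = 5 and y'(0) = C2 + 4*C1 = -4. Solving gives C1 = 41/8, C2 = -49/2.

y = -1/8 + 41*exp(4*t)/8 - 49*t*exp(4*t)/2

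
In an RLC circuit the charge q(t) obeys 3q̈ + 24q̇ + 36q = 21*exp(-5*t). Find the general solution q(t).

q = -7*exp(-5*t)/3 + C1*exp(-2*t) + C2*exp(-6*t)

Divide through by 3: q'' + 8q' + 12q = 7*exp(-5*t).
Characteristic equation r² + 8r + 12 = 0 factors as (r + 2)(r + 6) = 0, so r = -2, -6.
Hence q_h = C1*exp(-2*t) + C2*exp(-6*t).
Try q_p = A*exp(-5*t). Substituting into the equation and dividing by exp(-5*t) gives A = -7/3, so q_p = -7*exp(-5*t)/3.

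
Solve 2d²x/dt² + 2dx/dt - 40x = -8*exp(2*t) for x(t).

Divide through by 2: x'' + x' - 20x = -4*exp(2*t).
Characteristic equation r² + r - 20 = 0 factors as (r - 4)(r + 5) = 0, so r = 4, -5.
Hence x_h = C1*exp(4*t) + C2*exp(-5*t).
Try x_p = A*exp(2*t). Substituting into the equation and dividing by exp(2*t) gives A = 2/7, so x_p = 2*exp(2*t)/7.

x = 2*exp(2*t)/7 + C1*exp(4*t) + C2*exp(-5*t)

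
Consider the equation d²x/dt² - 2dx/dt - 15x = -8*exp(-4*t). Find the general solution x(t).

x = -8*exp(-4*t)/9 + C1*exp(-3*t) + C2*exp(5*t)

Characteristic equation r² - 2r - 15 = 0 factors as (r + 3)(r - 5) = 0, so r = -3, 5.
Hence x_h = C1*exp(-3*t) + C2*exp(5*t).
Try x_p = A*exp(-4*t). Substituting into the equation and dividing by exp(-4*t) gives A = -8/9, so x_p = -8*exp(-4*t)/9.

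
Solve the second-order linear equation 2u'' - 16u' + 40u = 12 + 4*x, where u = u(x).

Divide through by 2: u'' - 8u' + 20u = 6 + 2*x.
Characteristic equation r² - 8r + 20 = 0 has discriminant (-8)² - 4·(20) = -16 < 0, so r = 4 ± 2i.
Hence u_h = C1*cos(2*x)*exp(4*x) + C2*exp(4*x)*sin(2*x).
For the particular solution try u_p = A0 + A1*x. Substituting and matching coefficients of each power of x gives A0 = 17/50, A1 = 1/10, so u_p = 17/50 + x/10.

u = 17/50 + x/10 + C1*cos(2*x)*exp(4*x) + C2*exp(4*x)*sin(2*x)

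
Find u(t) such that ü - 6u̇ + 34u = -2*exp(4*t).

Characteristic equation r² - 6r + 34 = 0 has discriminant (-6)² - 4·(34) = -100 < 0, so r = 3 ± 5i.
Hence u_h = C1*cos(5*t)*exp(3*t) + C2*exp(3*t)*sin(5*t).
Try u_p = A*exp(4*t). Substituting into the equation and dividing by exp(4*t) gives A = -1/13, so u_p = -exp(4*t)/13.

u = -exp(4*t)/13 + C1*cos(5*t)*exp(3*t) + C2*exp(3*t)*sin(5*t)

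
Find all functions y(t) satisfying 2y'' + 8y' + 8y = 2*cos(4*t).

y = -3*cos(4*t)/100 + sin(4*t)/25 + C1*exp(-2*t) + C2*t*exp(-2*t)

Divide through by 2: y'' + 4y' + 4y = cos(4*t).
Characteristic equation r² + 4r + 4 = 0 has discriminant (4)² - 4·(4) = 0, so r = -2 is a repeated root.
Hence y_h = (C1 + C2*t)*exp(-2*t).
Try y_p = A*cos(4*t) + B*sin(4*t). Substituting and equating the coefficients of cos(4t) and sin(4t) gives A = -3/100, B = 1/25, so y_p = -3*cos(4*t)/100 + sin(4*t)/25.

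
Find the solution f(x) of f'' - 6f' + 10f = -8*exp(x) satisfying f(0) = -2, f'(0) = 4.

Characteristic equation r² - 6r + 10 = 0 has discriminant (-6)² - 4·(10) = -4 < 0, so r = 3 ± i.
Hence f_h = C1*cos(x)*exp(3*x) + C2*exp(3*x)*sin(x).
Try f_p = A*exp(x). Substituting into the equation and dividing by exp(x) gives A = -8/5, so f_p = -8*exp(x)/5.
General solution: f = -8*exp(x)/5 + C1*cos(x)*exp(3*x) + C2*exp(3*x)*sin(x).
Apply the initial conditions: f(0) = -8/5 + C1 = -2 and f'(0) = -8/5 + C2 + 3*C1 = 4. Solving gives C1 = -2/5, C2 = 34/5.

f = -8*exp(x)/5 - 2*cos(x)*exp(3*x)/5 + 34*exp(3*x)*sin(x)/5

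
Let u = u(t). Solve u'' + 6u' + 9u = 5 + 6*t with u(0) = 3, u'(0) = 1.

u = 1/9 + 2*t/3 + 26*exp(-3*t)/9 + 9*t*exp(-3*t)

Characteristic equation r² + 6r + 9 = 0 has discriminant (6)² - 4·(9) = 0, so r = -3 is a repeated root.
Hence u_h = (C1 + C2*t)*exp(-3*t).
For the particular solution try u_p = A0 + A1*t. Substituting and matching coefficients of each power of t gives A0 = 1/9, A1 = 2/3, so u_p = 1/9 + 2*t/3.
General solution: u = 1/9 + 2*t/3 + C1*exp(-3*t) + C2*t*exp(-3*t).
Apply the initial conditions: u(0) = 1/9 + C1 = 3 and u'(0) = 2/3 + C2 - 3*C1 = 1. Solving gives C1 = 26/9, C2 = 9.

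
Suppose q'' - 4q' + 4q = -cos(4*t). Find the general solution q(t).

Characteristic equation r² - 4r + 4 = 0 has discriminant (-4)² - 4·(4) = 0, so r = 2 is a repeated root.
Hence q_h = (C1 + C2*t)*exp(2*t).
Try q_p = A*cos(4*t) + B*sin(4*t). Substituting and equating the coefficients of cos(4t) and sin(4t) gives A = 3/100, B = 1/25, so q_p = sin(4*t)/25 + 3*cos(4*t)/100.

q = sin(4*t)/25 + 3*cos(4*t)/100 + C1*exp(2*t) + C2*t*exp(2*t)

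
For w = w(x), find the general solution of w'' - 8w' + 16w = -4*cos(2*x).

w = -3*cos(2*x)/25 + 4*sin(2*x)/25 + C1*exp(4*x) + C2*x*exp(4*x)

Characteristic equation r² - 8r + 16 = 0 has discriminant (-8)² - 4·(16) = 0, so r = 4 is a repeated root.
Hence w_h = (C1 + C2*x)*exp(4*x).
Try w_p = A*cos(2*x) + B*sin(2*x). Substituting and equating the coefficients of cos(2x) and sin(2x) gives A = -3/25, B = 4/25, so w_p = -3*cos(2*x)/25 + 4*sin(2*x)/25.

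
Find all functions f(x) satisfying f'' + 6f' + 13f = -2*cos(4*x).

f = -16*sin(4*x)/195 + 2*cos(4*x)/195 + C1*cos(2*x)*exp(-3*x) + C2*exp(-3*x)*sin(2*x)

Characteristic equation r² + 6r + 13 = 0 has discriminant (6)² - 4·(13) = -16 < 0, so r = -3 ± 2i.
Hence f_h = C1*cos(2*x)*exp(-3*x) + C2*exp(-3*x)*sin(2*x).
Try f_p = A*cos(4*x) + B*sin(4*x). Substituting and equating the coefficients of cos(4x) and sin(4x) gives A = 2/195, B = -16/195, so f_p = -16*sin(4*x)/195 + 2*cos(4*x)/195.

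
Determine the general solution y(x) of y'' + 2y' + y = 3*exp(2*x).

Characteristic equation r² + 2r + 1 = 0 has discriminant (2)² - 4·(1) = 0, so r = -1 is a repeated root.
Hence y_h = (C1 + C2*x)*exp(-x).
Try y_p = A*exp(2*x). Substituting into the equation and dividing by exp(2*x) gives A = 1/3, so y_p = exp(2*x)/3.

y = exp(2*x)/3 + C1*exp(-x) + C2*x*exp(-x)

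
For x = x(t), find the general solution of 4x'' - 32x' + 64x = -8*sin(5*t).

Divide through by 4: x'' - 8x' + 16x = -2*sin(5*t).
Characteristic equation r² - 8r + 16 = 0 has discriminant (-8)² - 4·(16) = 0, so r = 4 is a repeated root.
Hence x_h = (C1 + C2*t)*exp(4*t).
Try x_p = A*cos(5*t) + B*sin(5*t). Substituting and equating the coefficients of cos(5t) and sin(5t) gives A = -80/1681, B = 18/1681, so x_p = -80*cos(5*t)/1681 + 18*sin(5*t)/1681.

x = -80*cos(5*t)/1681 + 18*sin(5*t)/1681 + C1*exp(4*t) + C2*t*exp(4*t)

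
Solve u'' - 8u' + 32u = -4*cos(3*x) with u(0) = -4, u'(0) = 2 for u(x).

u = -92*cos(3*x)/1105 + 96*sin(3*x)/1105 - 4328*cos(4*x)*exp(4*x)/1105 + 9617*exp(4*x)*sin(4*x)/2210

Characteristic equation r² - 8r + 32 = 0 has discriminant (-8)² - 4·(32) = -64 < 0, so r = 4 ± 4i.
Hence u_h = C1*cos(4*x)*exp(4*x) + C2*exp(4*x)*sin(4*x).
Try u_p = A*cos(3*x) + B*sin(3*x). Substituting and equating the coefficients of cos(3x) and sin(3x) gives A = -92/1105, B = 96/1105, so u_p = -92*cos(3*x)/1105 + 96*sin(3*x)/1105.
General solution: u = -92*cos(3*x)/1105 + 96*sin(3*x)/1105 + C1*cos(4*x)*exp(4*x) + C2*exp(4*x)*sin(4*x).
Apply the initial conditions: u(0) = -92/1105 + C1 = -4 and u'(0) = 288/1105 + 4*C1 + 4*C2 = 2. Solving gives C1 = -4328/1105, C2 = 9617/2210.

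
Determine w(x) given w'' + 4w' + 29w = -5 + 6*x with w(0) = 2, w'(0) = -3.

Characteristic equation r² + 4r + 29 = 0 has discriminant (4)² - 4·(29) = -100 < 0, so r = -2 ± 5i.
Hence w_h = C1*cos(5*x)*exp(-2*x) + C2*exp(-2*x)*sin(5*x).
For the particular solution try w_p = A0 + A1*x. Substituting and matching coefficients of each power of x gives A0 = -169/841, A1 = 6/29, so w_p = -169/841 + 6*x/29.
General solution: w = -169/841 + 6*x/29 + C1*cos(5*x)*exp(-2*x) + C2*exp(-2*x)*sin(5*x).
Apply the initial conditions: w(0) = -169/841 + C1 = 2 and w'(0) = 6/29 - 2*C1 + 5*C2 = -3. Solving gives C1 = 1851/841, C2 = 201/841.

w = -169/841 + 6*x/29 + 201*exp(-2*x)*sin(5*x)/841 + 1851*cos(5*x)*exp(-2*x)/841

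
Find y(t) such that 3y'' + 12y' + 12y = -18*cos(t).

Divide through by 3: y'' + 4y' + 4y = -6*cos(t).
Characteristic equation r² + 4r + 4 = 0 has discriminant (4)² - 4·(4) = 0, so r = -2 is a repeated root.
Hence y_h = (C1 + C2*t)*exp(-2*t).
Try y_p = A*cos(t) + B*sin(t). Substituting and equating the coefficients of cos(t) and sin(t) gives A = -18/25, B = -24/25, so y_p = -24*sin(t)/25 - 18*cos(t)/25.

y = -24*sin(t)/25 - 18*cos(t)/25 + C1*exp(-2*t) + C2*t*exp(-2*t)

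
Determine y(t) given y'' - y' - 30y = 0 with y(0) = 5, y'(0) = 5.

y = 25*exp(-5*t)/11 + 30*exp(6*t)/11

Characteristic equation r² - r - 30 = 0 factors as (r + 5)(r - 6) = 0, so r = -5, 6.
Hence y_h = C1*exp(-5*t) + C2*exp(6*t).
Apply the initial conditions: y(0) = C1 + C2 = 5 and y'(0) = -5*C1 + 6*C2 = 5. Solving gives C1 = 25/11, C2 = 30/11.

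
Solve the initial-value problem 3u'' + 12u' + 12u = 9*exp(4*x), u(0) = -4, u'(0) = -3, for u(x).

u = -49*exp(-2*x)/12 + exp(4*x)/12 - 23*x*exp(-2*x)/2

Divide through by 3: u'' + 4u' + 4u = 3*exp(4*x).
Characteristic equation r² + 4r + 4 = 0 has discriminant (4)² - 4·(4) = 0, so r = -2 is a repeated root.
Hence u_h = (C1 + C2*x)*exp(-2*x).
Try u_p = A*exp(4*x). Substituting into the equation and dividing by exp(4*x) gives A = 1/12, so u_p = exp(4*x)/12.
General solution: u = exp(4*x)/12 + C1*exp(-2*x) + C2*x*exp(-2*x).
Apply the initial conditions: u(0) = 1/12 + C1 = -4 and u'(0) = 1/3 + C2 - 2*C1 = -3. Solving gives C1 = -49/12, C2 = -23/2.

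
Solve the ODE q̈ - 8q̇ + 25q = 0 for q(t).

q = C1*cos(3*t)*exp(4*t) + C2*exp(4*t)*sin(3*t)

Characteristic equation r² - 8r + 25 = 0 has discriminant (-8)² - 4·(25) = -36 < 0, so r = 4 ± 3i.
Hence q_h = C1*cos(3*t)*exp(4*t) + C2*exp(4*t)*sin(3*t).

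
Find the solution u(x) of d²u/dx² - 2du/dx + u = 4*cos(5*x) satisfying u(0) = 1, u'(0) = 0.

Characteristic equation r² - 2r + 1 = 0 has discriminant (-2)² - 4·(1) = 0, so r = 1 is a repeated root.
Hence u_h = (C1 + C2*x)*exp(x).
Try u_p = A*cos(5*x) + B*sin(5*x). Substituting and equating the coefficients of cos(5x) and sin(5x) gives A = -24/169, B = -10/169, so u_p = -24*cos(5*x)/169 - 10*sin(5*x)/169.
General solution: u = -24*cos(5*x)/169 - 10*sin(5*x)/169 + C1*exp(x) + C2*x*exp(x).
Apply the initial conditions: u(0) = -24/169 + C1 = 1 and u'(0) = -50/169 + C1 + C2 = 0. Solving gives C1 = 193/169, C2 = -11/13.

u = -24*cos(5*x)/169 - 10*sin(5*x)/169 + 193*exp(x)/169 - 11*x*exp(x)/13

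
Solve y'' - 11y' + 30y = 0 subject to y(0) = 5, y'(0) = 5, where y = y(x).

Characteristic equation r² - 11r + 30 = 0 factors as (r - 6)(r - 5) = 0, so r = 6, 5.
Hence y_h = C1*exp(6*x) + C2*exp(5*x).
Apply the initial conditions: y(0) = C1 + C2 = 5 and y'(0) = 5*C2 + 6*C1 = 5. Solving gives C1 = -20, C2 = 25.

y = -20*exp(6*x) + 25*exp(5*x)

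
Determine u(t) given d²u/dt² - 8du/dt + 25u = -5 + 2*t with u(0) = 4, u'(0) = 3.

Characteristic equation r² - 8r + 25 = 0 has discriminant (-8)² - 4·(25) = -36 < 0, so r = 4 ± 3i.
Hence u_h = C1*cos(3*t)*exp(4*t) + C2*exp(4*t)*sin(3*t).
For the particular solution try u_p = A0 + A1*t. Substituting and matching coefficients of each power of t gives A0 = -109/625, A1 = 2/25, so u_p = -109/625 + 2*t/25.
General solution: u = -109/625 + 2*t/25 + C1*cos(3*t)*exp(4*t) + C2*exp(4*t)*sin(3*t).
Apply the initial conditions: u(0) = -109/625 + C1 = 4 and u'(0) = 2/25 + 3*C2 + 4*C1 = 3. Solving gives C1 = 2609/625, C2 = -8611/1875.

u = -109/625 + 2*t/25 - 8611*exp(4*t)*sin(3*t)/1875 + 2609*cos(3*t)*exp(4*t)/625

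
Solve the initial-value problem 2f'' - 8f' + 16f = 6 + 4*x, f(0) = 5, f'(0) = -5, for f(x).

f = 1/2 + x/4 - 57*exp(2*x)*sin(2*x)/8 + 9*cos(2*x)*exp(2*x)/2

Divide through by 2: f'' - 4f' + 8f = 3 + 2*x.
Characteristic equation r² - 4r + 8 = 0 has discriminant (-4)² - 4·(8) = -16 < 0, so r = 2 ± 2i.
Hence f_h = C1*cos(2*x)*exp(2*x) + C2*exp(2*x)*sin(2*x).
For the particular solution try f_p = A0 + A1*x. Substituting and matching coefficients of each power of x gives A0 = 1/2, A1 = 1/4, so f_p = 1/2 + x/4.
General solution: f = 1/2 + x/4 + C1*cos(2*x)*exp(2*x) + C2*exp(2*x)*sin(2*x).
Apply the initial conditions: f(0) = 1/2 + C1 = 5 and f'(0) = 1/4 + 2*C1 + 2*C2 = -5. Solving gives C1 = 9/2, C2 = -57/8.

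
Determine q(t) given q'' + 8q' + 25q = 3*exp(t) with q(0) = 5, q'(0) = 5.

q = 3*exp(t)/34 + 167*cos(3*t)*exp(-4*t)/34 + 835*exp(-4*t)*sin(3*t)/102

Characteristic equation r² + 8r + 25 = 0 has discriminant (8)² - 4·(25) = -36 < 0, so r = -4 ± 3i.
Hence q_h = C1*cos(3*t)*exp(-4*t) + C2*exp(-4*t)*sin(3*t).
Try q_p = A*exp(t). Substituting into the equation and dividing by exp(t) gives A = 3/34, so q_p = 3*exp(t)/34.
General solution: q = 3*exp(t)/34 + C1*cos(3*t)*exp(-4*t) + C2*exp(-4*t)*sin(3*t).
Apply the initial conditions: q(0) = 3/34 + C1 = 5 and q'(0) = 3/34 - 4*C1 + 3*C2 = 5. Solving gives C1 = 167/34, C2 = 835/102.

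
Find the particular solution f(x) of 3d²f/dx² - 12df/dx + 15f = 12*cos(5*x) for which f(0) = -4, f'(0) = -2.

f = -cos(5*x)/10 - sin(5*x)/10 - 39*cos(x)*exp(2*x)/10 + 63*exp(2*x)*sin(x)/10

Divide through by 3: f'' - 4f' + 5f = 4*cos(5*x).
Characteristic equation r² - 4r + 5 = 0 has discriminant (-4)² - 4·(5) = -4 < 0, so r = 2 ± i.
Hence f_h = C1*cos(x)*exp(2*x) + C2*exp(2*x)*sin(x).
Try f_p = A*cos(5*x) + B*sin(5*x). Substituting and equating the coefficients of cos(5x) and sin(5x) gives A = -1/10, B = -1/10, so f_p = -cos(5*x)/10 - sin(5*x)/10.
General solution: f = -cos(5*x)/10 - sin(5*x)/10 + C1*cos(x)*exp(2*x) + C2*exp(2*x)*sin(x).
Apply the initial conditions: f(0) = -1/10 + C1 = -4 and f'(0) = -1/2 + C2 + 2*C1 = -2. Solving gives C1 = -39/10, C2 = 63/10.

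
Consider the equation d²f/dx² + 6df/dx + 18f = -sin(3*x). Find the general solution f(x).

Characteristic equation r² + 6r + 18 = 0 has discriminant (6)² - 4·(18) = -36 < 0, so r = -3 ± 3i.
Hence f_h = C1*cos(3*x)*exp(-3*x) + C2*exp(-3*x)*sin(3*x).
Try f_p = A*cos(3*x) + B*sin(3*x). Substituting and equating the coefficients of cos(3x) and sin(3x) gives A = 2/45, B = -1/45, so f_p = -sin(3*x)/45 + 2*cos(3*x)/45.

f = -sin(3*x)/45 + 2*cos(3*x)/45 + C1*cos(3*x)*exp(-3*x) + C2*exp(-3*x)*sin(3*x)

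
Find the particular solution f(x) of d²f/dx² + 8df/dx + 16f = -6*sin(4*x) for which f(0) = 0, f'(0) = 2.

Characteristic equation r² + 8r + 16 = 0 has discriminant (8)² - 4·(16) = 0, so r = -4 is a repeated root.
Hence f_h = (C1 + C2*x)*exp(-4*x).
Try f_p = A*cos(4*x) + B*sin(4*x). Substituting and equating the coefficients of cos(4x) and sin(4x) gives A = 3/16, B = 0, so f_p = 3*cos(4*x)/16.
General solution: f = 3*cos(4*x)/16 + C1*exp(-4*x) + C2*x*exp(-4*x).
Apply the initial conditions: f(0) = 3/16 + C1 = 0 and f'(0) = C2 - 4*C1 = 2. Solving gives C1 = -3/16, C2 = 5/4.

f = -3*exp(-4*x)/16 + 3*cos(4*x)/16 + 5*x*exp(-4*x)/4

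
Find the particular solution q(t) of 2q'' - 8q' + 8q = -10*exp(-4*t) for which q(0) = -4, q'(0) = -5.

Divide through by 2: q'' - 4q' + 4q = -5*exp(-4*t).
Characteristic equation r² - 4r + 4 = 0 has discriminant (-4)² - 4·(4) = 0, so r = 2 is a repeated root.
Hence q_h = (C1 + C2*t)*exp(2*t).
Try q_p = A*exp(-4*t). Substituting into the equation and dividing by exp(-4*t) gives A = -5/36, so q_p = -5*exp(-4*t)/36.
General solution: q = -5*exp(-4*t)/36 + C1*exp(2*t) + C2*t*exp(2*t).
Apply the initial conditions: q(0) = -5/36 + C1 = -4 and q'(0) = 5/9 + C2 + 2*C1 = -5. Solving gives C1 = -139/36, C2 = 13/6.

q = -139*exp(2*t)/36 - 5*exp(-4*t)/36 + 13*t*exp(2*t)/6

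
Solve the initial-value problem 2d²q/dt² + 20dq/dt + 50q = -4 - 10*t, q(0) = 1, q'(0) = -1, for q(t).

q = -t/5 + 21*t*exp(-5*t)/5 + exp(-5*t)

Divide through by 2: q'' + 10q' + 25q = -2 - 5*t.
Characteristic equation r² + 10r + 25 = 0 has discriminant (10)² - 4·(25) = 0, so r = -5 is a repeated root.
Hence q_h = (C1 + C2*t)*exp(-5*t).
For the particular solution try q_p = A0 + A1*t. Substituting and matching coefficients of each power of t gives A0 = 0, A1 = -1/5, so q_p = -t/5.
General solution: q = -t/5 + C1*exp(-5*t) + C2*t*exp(-5*t).
Apply the initial conditions: q(0) = C1 = 1 and q'(0) = -1/5 + C2 - 5*C1 = -1. Solving gives C1 = 1, C2 = 21/5.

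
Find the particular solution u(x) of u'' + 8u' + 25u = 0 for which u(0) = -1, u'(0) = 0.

Characteristic equation r² + 8r + 25 = 0 has discriminant (8)² - 4·(25) = -36 < 0, so r = -4 ± 3i.
Hence u_h = C1*cos(3*x)*exp(-4*x) + C2*exp(-4*x)*sin(3*x).
Apply the initial conditions: u(0) = C1 = -1 and u'(0) = -4*C1 + 3*C2 = 0. Solving gives C1 = -1, C2 = -4/3.

u = -cos(3*x)*exp(-4*x) - 4*exp(-4*x)*sin(3*x)/3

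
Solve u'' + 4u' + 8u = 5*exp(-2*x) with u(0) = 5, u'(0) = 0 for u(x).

u = 5*exp(-2*x)/4 + 5*exp(-2*x)*sin(2*x) + 15*cos(2*x)*exp(-2*x)/4

Characteristic equation r² + 4r + 8 = 0 has discriminant (4)² - 4·(8) = -16 < 0, so r = -2 ± 2i.
Hence u_h = C1*cos(2*x)*exp(-2*x) + C2*exp(-2*x)*sin(2*x).
Try u_p = A*exp(-2*x). Substituting into the equation and dividing by exp(-2*x) gives A = 5/4, so u_p = 5*exp(-2*x)/4.
General solution: u = 5*exp(-2*x)/4 + C1*cos(2*x)*exp(-2*x) + C2*exp(-2*x)*sin(2*x).
Apply the initial conditions: u(0) = 5/4 + C1 = 5 and u'(0) = -5/2 - 2*C1 + 2*C2 = 0. Solving gives C1 = 15/4, C2 = 5.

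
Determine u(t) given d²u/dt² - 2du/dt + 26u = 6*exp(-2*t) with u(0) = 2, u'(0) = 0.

u = 3*exp(-2*t)/17 - 5*exp(t)*sin(5*t)/17 + 31*cos(5*t)*exp(t)/17

Characteristic equation r² - 2r + 26 = 0 has discriminant (-2)² - 4·(26) = -100 < 0, so r = 1 ± 5i.
Hence u_h = C1*cos(5*t)*exp(t) + C2*exp(t)*sin(5*t).
Try u_p = A*exp(-2*t). Substituting into the equation and dividing by exp(-2*t) gives A = 3/17, so u_p = 3*exp(-2*t)/17.
General solution: u = 3*exp(-2*t)/17 + C1*cos(5*t)*exp(t) + C2*exp(t)*sin(5*t).
Apply the initial conditions: u(0) = 3/17 + C1 = 2 and u'(0) = -6/17 + C1 + 5*C2 = 0. Solving gives C1 = 31/17, C2 = -5/17.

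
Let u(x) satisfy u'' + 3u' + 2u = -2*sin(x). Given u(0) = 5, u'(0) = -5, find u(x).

u = 4*exp(-x) - sin(x)/5 + 2*exp(-2*x)/5 + 3*cos(x)/5

Characteristic equation r² + 3r + 2 = 0 factors as (r + 1)(r + 2) = 0, so r = -1, -2.
Hence u_h = C1*exp(-x) + C2*exp(-2*x).
Try u_p = A*cos(x) + B*sin(x). Substituting and equating the coefficients of cos(x) and sin(x) gives A = 3/5, B = -1/5, so u_p = -sin(x)/5 + 3*cos(x)/5.
General solution: u = -sin(x)/5 + 3*cos(x)/5 + C1*exp(-x) + C2*exp(-2*x).
Apply the initial conditions: u(0) = 3/5 + C1 + C2 = 5 and u'(0) = -1/5 - C1 - 2*C2 = -5. Solving gives C1 = 4, C2 = 2/5.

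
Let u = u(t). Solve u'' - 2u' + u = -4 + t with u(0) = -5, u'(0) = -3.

u = -2 + t - 3*exp(t) - t*exp(t)

Characteristic equation r² - 2r + 1 = 0 has discriminant (-2)² - 4·(1) = 0, so r = 1 is a repeated root.
Hence u_h = (C1 + C2*t)*exp(t).
For the particular solution try u_p = A0 + A1*t. Substituting and matching coefficients of each power of t gives A0 = -2, A1 = 1, so u_p = -2 + t.
General solution: u = -2 + t + C1*exp(t) + C2*t*exp(t).
Apply the initial conditions: u(0) = -2 + C1 = -5 and u'(0) = 1 + C1 + C2 = -3. Solving gives C1 = -3, C2 = -1.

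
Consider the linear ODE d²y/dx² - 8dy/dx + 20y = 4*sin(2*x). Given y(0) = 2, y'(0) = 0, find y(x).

y = cos(2*x)/8 + sin(2*x)/8 - 31*exp(4*x)*sin(2*x)/8 + 15*cos(2*x)*exp(4*x)/8

Characteristic equation r² - 8r + 20 = 0 has discriminant (-8)² - 4·(20) = -16 < 0, so r = 4 ± 2i.
Hence y_h = C1*cos(2*x)*exp(4*x) + C2*exp(4*x)*sin(2*x).
Try y_p = A*cos(2*x) + B*sin(2*x). Substituting and equating the coefficients of cos(2x) and sin(2x) gives A = 1/8, B = 1/8, so y_p = cos(2*x)/8 + sin(2*x)/8.
General solution: y = cos(2*x)/8 + sin(2*x)/8 + C1*cos(2*x)*exp(4*x) + C2*exp(4*x)*sin(2*x).
Apply the initial conditions: y(0) = 1/8 + C1 = 2 and y'(0) = 1/4 + 2*C2 + 4*C1 = 0. Solving gives C1 = 15/8, C2 = -31/8.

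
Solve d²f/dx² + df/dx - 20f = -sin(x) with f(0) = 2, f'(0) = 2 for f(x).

f = cos(x)/442 + 21*sin(x)/442 + 157*exp(-5*x)/234 + 203*exp(4*x)/153

Characteristic equation r² + r - 20 = 0 factors as (r + 5)(r - 4) = 0, so r = -5, 4.
Hence f_h = C1*exp(-5*x) + C2*exp(4*x).
Try f_p = A*cos(x) + B*sin(x). Substituting and equating the coefficients of cos(x) and sin(x) gives A = 1/442, B = 21/442, so f_p = cos(x)/442 + 21*sin(x)/442.
General solution: f = cos(x)/442 + 21*sin(x)/442 + C1*exp(-5*x) + C2*exp(4*x).
Apply the initial conditions: f(0) = 1/442 + C1 + C2 = 2 and f'(0) = 21/442 - 5*C1 + 4*C2 = 2. Solving gives C1 = 157/234, C2 = 203/153.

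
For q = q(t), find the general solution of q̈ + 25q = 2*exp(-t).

Characteristic equation r² + 25 = 0 has discriminant (0)² - 4·(25) = -100 < 0, so r = ± 5i.
Hence q_h = C1*cos(5*t) + C2*sin(5*t).
Try q_p = A*exp(-t). Substituting into the equation and dividing by exp(-t) gives A = 1/13, so q_p = exp(-t)/13.

q = exp(-t)/13 + C1*cos(5*t) + C2*sin(5*t)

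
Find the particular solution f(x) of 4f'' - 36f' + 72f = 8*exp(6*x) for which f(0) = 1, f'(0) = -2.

Divide through by 4: f'' - 9f' + 18f = 2*exp(6*x).
Characteristic equation r² - 9r + 18 = 0 factors as (r - 3)(r - 6) = 0, so r = 3, 6.
Hence f_h = C1*exp(3*x) + C2*exp(6*x).
Since exp(6*x) solves the homogeneous equation (r = 6 is a root of multiplicity 1), multiply the trial by x. Try f_p = A*x*exp(6*x). Substituting into the equation and dividing by exp(6*x) gives A = 2/3, so f_p = 2*x*exp(6*x)/3.
General solution: f = C1*exp(3*x) + C2*exp(6*x) + 2*x*exp(6*x)/3.
Apply the initial conditions: f(0) = C1 + C2 = 1 and f'(0) = 2/3 + 3*C1 + 6*C2 = -2. Solving gives C1 = 26/9, C2 = -17/9.

f = -17*exp(6*x)/9 + 26*exp(3*x)/9 + 2*x*exp(6*x)/3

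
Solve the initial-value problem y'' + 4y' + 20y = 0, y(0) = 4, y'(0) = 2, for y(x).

Characteristic equation r² + 4r + 20 = 0 has discriminant (4)² - 4·(20) = -64 < 0, so r = -2 ± 4i.
Hence y_h = C1*cos(4*x)*exp(-2*x) + C2*exp(-2*x)*sin(4*x).
Apply the initial conditions: y(0) = C1 = 4 and y'(0) = -2*C1 + 4*C2 = 2. Solving gives C1 = 4, C2 = 5/2.

y = 4*cos(4*x)*exp(-2*x) + 5*exp(-2*x)*sin(4*x)/2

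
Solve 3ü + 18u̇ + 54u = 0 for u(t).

u = C1*cos(3*t)*exp(-3*t) + C2*exp(-3*t)*sin(3*t)

Divide through by 3: u'' + 6u' + 18u = 0.
Characteristic equation r² + 6r + 18 = 0 has discriminant (6)² - 4·(18) = -36 < 0, so r = -3 ± 3i.
Hence u_h = C1*cos(3*t)*exp(-3*t) + C2*exp(-3*t)*sin(3*t).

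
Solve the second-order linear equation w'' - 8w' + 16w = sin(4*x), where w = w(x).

w = cos(4*x)/32 + C1*exp(4*x) + C2*x*exp(4*x)

Characteristic equation r² - 8r + 16 = 0 has discriminant (-8)² - 4·(16) = 0, so r = 4 is a repeated root.
Hence w_h = (C1 + C2*x)*exp(4*x).
Try w_p = A*cos(4*x) + B*sin(4*x). Substituting and equating the coefficients of cos(4x) and sin(4x) gives A = 1/32, B = 0, so w_p = cos(4*x)/32.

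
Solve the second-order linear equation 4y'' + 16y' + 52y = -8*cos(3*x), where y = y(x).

y = -3*sin(3*x)/20 - cos(3*x)/20 + C1*cos(3*x)*exp(-2*x) + C2*exp(-2*x)*sin(3*x)

Divide through by 4: y'' + 4y' + 13y = -2*cos(3*x).
Characteristic equation r² + 4r + 13 = 0 has discriminant (4)² - 4·(13) = -36 < 0, so r = -2 ± 3i.
Hence y_h = C1*cos(3*x)*exp(-2*x) + C2*exp(-2*x)*sin(3*x).
Try y_p = A*cos(3*x) + B*sin(3*x). Substituting and equating the coefficients of cos(3x) and sin(3x) gives A = -1/20, B = -3/20, so y_p = -3*sin(3*x)/20 - cos(3*x)/20.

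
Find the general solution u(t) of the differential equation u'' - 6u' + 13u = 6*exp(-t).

Characteristic equation r² - 6r + 13 = 0 has discriminant (-6)² - 4·(13) = -16 < 0, so r = 3 ± 2i.
Hence u_h = C1*cos(2*t)*exp(3*t) + C2*exp(3*t)*sin(2*t).
Try u_p = A*exp(-t). Substituting into the equation and dividing by exp(-t) gives A = 3/10, so u_p = 3*exp(-t)/10.

u = 3*exp(-t)/10 + C1*cos(2*t)*exp(3*t) + C2*exp(3*t)*sin(2*t)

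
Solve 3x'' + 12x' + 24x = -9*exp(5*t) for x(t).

Divide through by 3: x'' + 4x' + 8x = -3*exp(5*t).
Characteristic equation r² + 4r + 8 = 0 has discriminant (4)² - 4·(8) = -16 < 0, so r = -2 ± 2i.
Hence x_h = C1*cos(2*t)*exp(-2*t) + C2*exp(-2*t)*sin(2*t).
Try x_p = A*exp(5*t). Substituting into the equation and dividing by exp(5*t) gives A = -3/53, so x_p = -3*exp(5*t)/53.

x = -3*exp(5*t)/53 + C1*cos(2*t)*exp(-2*t) + C2*exp(-2*t)*sin(2*t)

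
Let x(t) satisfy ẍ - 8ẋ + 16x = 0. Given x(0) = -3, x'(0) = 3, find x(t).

Characteristic equation r² - 8r + 16 = 0 has discriminant (-8)² - 4·(16) = 0, so r = 4 is a repeated root.
Hence x_h = (C1 + C2*t)*exp(4*t).
Apply the initial conditions: x(0) = C1 = -3 and x'(0) = C2 + 4*C1 = 3. Solving gives C1 = -3, C2 = 15.

x = -3*exp(4*t) + 15*t*exp(4*t)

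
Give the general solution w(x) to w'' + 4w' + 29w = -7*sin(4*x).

Characteristic equation r² + 4r + 29 = 0 has discriminant (4)² - 4·(29) = -100 < 0, so r = -2 ± 5i.
Hence w_h = C1*cos(5*x)*exp(-2*x) + C2*exp(-2*x)*sin(5*x).
Try w_p = A*cos(4*x) + B*sin(4*x). Substituting and equating the coefficients of cos(4x) and sin(4x) gives A = 112/425, B = -91/425, so w_p = -91*sin(4*x)/425 + 112*cos(4*x)/425.

w = -91*sin(4*x)/425 + 112*cos(4*x)/425 + C1*cos(5*x)*exp(-2*x) + C2*exp(-2*x)*sin(5*x)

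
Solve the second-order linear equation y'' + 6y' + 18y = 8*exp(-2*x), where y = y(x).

y = 4*exp(-2*x)/5 + C1*cos(3*x)*exp(-3*x) + C2*exp(-3*x)*sin(3*x)

Characteristic equation r² + 6r + 18 = 0 has discriminant (6)² - 4·(18) = -36 < 0, so r = -3 ± 3i.
Hence y_h = C1*cos(3*x)*exp(-3*x) + C2*exp(-3*x)*sin(3*x).
Try y_p = A*exp(-2*x). Substituting into the equation and dividing by exp(-2*x) gives A = 4/5, so y_p = 4*exp(-2*x)/5.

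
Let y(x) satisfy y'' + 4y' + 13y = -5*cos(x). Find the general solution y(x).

y = -3*cos(x)/8 - sin(x)/8 + C1*cos(3*x)*exp(-2*x) + C2*exp(-2*x)*sin(3*x)

Characteristic equation r² + 4r + 13 = 0 has discriminant (4)² - 4·(13) = -36 < 0, so r = -2 ± 3i.
Hence y_h = C1*cos(3*x)*exp(-2*x) + C2*exp(-2*x)*sin(3*x).
Try y_p = A*cos(x) + B*sin(x). Substituting and equating the coefficients of cos(x) and sin(x) gives A = -3/8, B = -1/8, so y_p = -3*cos(x)/8 - sin(x)/8.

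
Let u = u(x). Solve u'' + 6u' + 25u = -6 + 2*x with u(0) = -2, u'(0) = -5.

Characteristic equation r² + 6r + 25 = 0 has discriminant (6)² - 4·(25) = -64 < 0, so r = -3 ± 4i.
Hence u_h = C1*cos(4*x)*exp(-3*x) + C2*exp(-3*x)*sin(4*x).
For the particular solution try u_p = A0 + A1*x. Substituting and matching coefficients of each power of x gives A0 = -162/625, A1 = 2/25, so u_p = -162/625 + 2*x/25.
General solution: u = -162/625 + 2*x/25 + C1*cos(4*x)*exp(-3*x) + C2*exp(-3*x)*sin(4*x).
Apply the initial conditions: u(0) = -162/625 + C1 = -2 and u'(0) = 2/25 - 3*C1 + 4*C2 = -5. Solving gives C1 = -1088/625, C2 = -6439/2500.

u = -162/625 + 2*x/25 - 6439*exp(-3*x)*sin(4*x)/2500 - 1088*cos(4*x)*exp(-3*x)/625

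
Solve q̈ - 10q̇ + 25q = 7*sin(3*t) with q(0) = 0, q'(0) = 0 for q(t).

Characteristic equation r² - 10r + 25 = 0 has discriminant (-10)² - 4·(25) = 0, so r = 5 is a repeated root.
Hence q_h = (C1 + C2*t)*exp(5*t).
Try q_p = A*cos(3*t) + B*sin(3*t). Substituting and equating the coefficients of cos(3t) and sin(3t) gives A = 105/578, B = 28/289, so q_p = 28*sin(3*t)/289 + 105*cos(3*t)/578.
General solution: q = 28*sin(3*t)/289 + 105*cos(3*t)/578 + C1*exp(5*t) + C2*t*exp(5*t).
Apply the initial conditions: q(0) = 105/578 + C1 = 0 and q'(0) = 84/289 + C2 + 5*C1 = 0. Solving gives C1 = -105/578, C2 = 21/34.

q = -105*exp(5*t)/578 + 28*sin(3*t)/289 + 105*cos(3*t)/578 + 21*t*exp(5*t)/34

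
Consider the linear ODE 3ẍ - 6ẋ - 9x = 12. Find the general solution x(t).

x = -4/3 + C1*exp(3*t) + C2*exp(-t)

Divide through by 3: x'' - 2x' - 3x = 4.
Characteristic equation r² - 2r - 3 = 0 factors as (r - 3)(r + 1) = 0, so r = 3, -1.
Hence x_h = C1*exp(3*t) + C2*exp(-t).
For the particular solution try x_p = A0. Substituting and matching coefficients of each power of t gives A0 = -4/3, so x_p = -4/3.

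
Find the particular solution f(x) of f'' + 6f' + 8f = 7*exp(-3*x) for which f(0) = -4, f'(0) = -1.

Characteristic equation r² + 6r + 8 = 0 factors as (r + 4)(r + 2) = 0, so r = -4, -2.
Hence f_h = C1*exp(-4*x) + C2*exp(-2*x).
Try f_p = A*exp(-3*x). Substituting into the equation and dividing by exp(-3*x) gives A = -7, so f_p = -7*exp(-3*x).
General solution: f = -7*exp(-3*x) + C1*exp(-4*x) + C2*exp(-2*x).
Apply the initial conditions: f(0) = -7 + C1 + C2 = -4 and f'(0) = 21 - 4*C1 - 2*C2 = -1. Solving gives C1 = 8, C2 = -5.

f = -7*exp(-3*x) - 5*exp(-2*x) + 8*exp(-4*x)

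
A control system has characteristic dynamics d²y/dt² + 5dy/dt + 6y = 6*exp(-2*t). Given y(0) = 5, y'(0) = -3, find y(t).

Characteristic equation r² + 5r + 6 = 0 factors as (r + 2)(r + 3) = 0, so r = -2, -3.
Hence y_h = C1*exp(-2*t) + C2*exp(-3*t).
Since exp(-2*t) solves the homogeneous equation (r = -2 is a root of multiplicity 1), multiply the trial by t. Try y_p = A*t*exp(-2*t). Substituting into the equation and dividing by exp(-2*t) gives A = 6, so y_p = 6*t*exp(-2*t).
General solution: y = C1*exp(-2*t) + C2*exp(-3*t) + 6*t*exp(-2*t).
Apply the initial conditions: y(0) = C1 + C2 = 5 and y'(0) = 6 - 3*C2 - 2*C1 = -3. Solving gives C1 = 6, C2 = -1.

y = -exp(-3*t) + 6*exp(-2*t) + 6*t*exp(-2*t)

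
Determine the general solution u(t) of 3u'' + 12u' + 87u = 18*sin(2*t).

Divide through by 3: u'' + 4u' + 29u = 6*sin(2*t).
Characteristic equation r² + 4r + 29 = 0 has discriminant (4)² - 4·(29) = -100 < 0, so r = -2 ± 5i.
Hence u_h = C1*cos(5*t)*exp(-2*t) + C2*exp(-2*t)*sin(5*t).
Try u_p = A*cos(2*t) + B*sin(2*t). Substituting and equating the coefficients of cos(2t) and sin(2t) gives A = -48/689, B = 150/689, so u_p = -48*cos(2*t)/689 + 150*sin(2*t)/689.

u = -48*cos(2*t)/689 + 150*sin(2*t)/689 + C1*cos(5*t)*exp(-2*t) + C2*exp(-2*t)*sin(5*t)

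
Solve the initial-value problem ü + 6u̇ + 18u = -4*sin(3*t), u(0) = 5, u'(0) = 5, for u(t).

u = -4*sin(3*t)/45 + 8*cos(3*t)/45 + 217*cos(3*t)*exp(-3*t)/45 + 296*exp(-3*t)*sin(3*t)/45

Characteristic equation r² + 6r + 18 = 0 has discriminant (6)² - 4·(18) = -36 < 0, so r = -3 ± 3i.
Hence u_h = C1*cos(3*t)*exp(-3*t) + C2*exp(-3*t)*sin(3*t).
Try u_p = A*cos(3*t) + B*sin(3*t). Substituting and equating the coefficients of cos(3t) and sin(3t) gives A = 8/45, B = -4/45, so u_p = -4*sin(3*t)/45 + 8*cos(3*t)/45.
General solution: u = -4*sin(3*t)/45 + 8*cos(3*t)/45 + C1*cos(3*t)*exp(-3*t) + C2*exp(-3*t)*sin(3*t).
Apply the initial conditions: u(0) = 8/45 + C1 = 5 and u'(0) = -4/15 - 3*C1 + 3*C2 = 5. Solving gives C1 = 217/45, C2 = 296/45.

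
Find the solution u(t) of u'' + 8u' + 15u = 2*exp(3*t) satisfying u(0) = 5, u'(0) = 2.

u = -67*exp(-5*t)/8 + exp(3*t)/24 + 40*exp(-3*t)/3

Characteristic equation r² + 8r + 15 = 0 factors as (r + 5)(r + 3) = 0, so r = -5, -3.
Hence u_h = C1*exp(-5*t) + C2*exp(-3*t).
Try u_p = A*exp(3*t). Substituting into the equation and dividing by exp(3*t) gives A = 1/24, so u_p = exp(3*t)/24.
General solution: u = exp(3*t)/24 + C1*exp(-5*t) + C2*exp(-3*t).
Apply the initial conditions: u(0) = 1/24 + C1 + C2 = 5 and u'(0) = 1/8 - 5*C1 - 3*C2 = 2. Solving gives C1 = -67/8, C2 = 40/3.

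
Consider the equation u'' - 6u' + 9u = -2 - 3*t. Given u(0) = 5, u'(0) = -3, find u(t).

Characteristic equation r² - 6r + 9 = 0 has discriminant (-6)² - 4·(9) = 0, so r = 3 is a repeated root.
Hence u_h = (C1 + C2*t)*exp(3*t).
For the particular solution try u_p = A0 + A1*t. Substituting and matching coefficients of each power of t gives A0 = -4/9, A1 = -1/3, so u_p = -4/9 - t/3.
General solution: u = -4/9 - t/3 + C1*exp(3*t) + C2*t*exp(3*t).
Apply the initial conditions: u(0) = -4/9 + C1 = 5 and u'(0) = -1/3 + C2 + 3*C1 = -3. Solving gives C1 = 49/9, C2 = -19.

u = -4/9 - t/3 + 49*exp(3*t)/9 - 19*t*exp(3*t)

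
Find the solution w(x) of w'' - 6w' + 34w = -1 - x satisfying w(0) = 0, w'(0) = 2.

Characteristic equation r² - 6r + 34 = 0 has discriminant (-6)² - 4·(34) = -100 < 0, so r = 3 ± 5i.
Hence w_h = C1*cos(5*x)*exp(3*x) + C2*exp(3*x)*sin(5*x).
For the particular solution try w_p = A0 + A1*x. Substituting and matching coefficients of each power of x gives A0 = -10/289, A1 = -1/34, so w_p = -10/289 - x/34.
General solution: w = -10/289 - x/34 + C1*cos(5*x)*exp(3*x) + C2*exp(3*x)*sin(5*x).
Apply the initial conditions: w(0) = -10/289 + C1 = 0 and w'(0) = -1/34 + 3*C1 + 5*C2 = 2. Solving gives C1 = 10/289, C2 = 1113/2890.

w = -10/289 - x/34 + 10*cos(5*x)*exp(3*x)/289 + 1113*exp(3*x)*sin(5*x)/2890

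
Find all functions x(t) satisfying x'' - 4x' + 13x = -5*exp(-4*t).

Characteristic equation r² - 4r + 13 = 0 has discriminant (-4)² - 4·(13) = -36 < 0, so r = 2 ± 3i.
Hence x_h = C1*cos(3*t)*exp(2*t) + C2*exp(2*t)*sin(3*t).
Try x_p = A*exp(-4*t). Substituting into the equation and dividing by exp(-4*t) gives A = -1/9, so x_p = -exp(-4*t)/9.

x = -exp(-4*t)/9 + C1*cos(3*t)*exp(2*t) + C2*exp(2*t)*sin(3*t)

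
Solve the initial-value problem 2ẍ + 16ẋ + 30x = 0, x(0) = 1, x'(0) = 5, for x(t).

Divide through by 2: x'' + 8x' + 15x = 0.
Characteristic equation r² + 8r + 15 = 0 factors as (r + 5)(r + 3) = 0, so r = -5, -3.
Hence x_h = C1*exp(-5*t) + C2*exp(-3*t).
Apply the initial conditions: x(0) = C1 + C2 = 1 and x'(0) = -5*C1 - 3*C2 = 5. Solving gives C1 = -4, C2 = 5.

x = -4*exp(-5*t) + 5*exp(-3*t)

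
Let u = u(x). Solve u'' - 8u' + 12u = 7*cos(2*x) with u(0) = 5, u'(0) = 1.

u = -159*exp(6*x)/80 - 7*sin(2*x)/20 + 7*cos(2*x)/40 + 109*exp(2*x)/16

Characteristic equation r² - 8r + 12 = 0 factors as (r - 2)(r - 6) = 0, so r = 2, 6.
Hence u_h = C1*exp(2*x) + C2*exp(6*x).
Try u_p = A*cos(2*x) + B*sin(2*x). Substituting and equating the coefficients of cos(2x) and sin(2x) gives A = 7/40, B = -7/20, so u_p = -7*sin(2*x)/20 + 7*cos(2*x)/40.
General solution: u = -7*sin(2*x)/20 + 7*cos(2*x)/40 + C1*exp(2*x) + C2*exp(6*x).
Apply the initial conditions: u(0) = 7/40 + C1 + C2 = 5 and u'(0) = -7/10 + 2*C1 + 6*C2 = 1. Solving gives C1 = 109/16, C2 = -159/80.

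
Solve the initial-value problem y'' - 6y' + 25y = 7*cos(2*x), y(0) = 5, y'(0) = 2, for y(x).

y = -28*sin(2*x)/195 + 49*cos(2*x)/195 - 583*exp(3*x)*sin(4*x)/195 + 926*cos(4*x)*exp(3*x)/195

Characteristic equation r² - 6r + 25 = 0 has discriminant (-6)² - 4·(25) = -64 < 0, so r = 3 ± 4i.
Hence y_h = C1*cos(4*x)*exp(3*x) + C2*exp(3*x)*sin(4*x).
Try y_p = A*cos(2*x) + B*sin(2*x). Substituting and equating the coefficients of cos(2x) and sin(2x) gives A = 49/195, B = -28/195, so y_p = -28*sin(2*x)/195 + 49*cos(2*x)/195.
General solution: y = -28*sin(2*x)/195 + 49*cos(2*x)/195 + C1*cos(4*x)*exp(3*x) + C2*exp(3*x)*sin(4*x).
Apply the initial conditions: y(0) = 49/195 + C1 = 5 and y'(0) = -56/195 + 3*C1 + 4*C2 = 2. Solving gives C1 = 926/195, C2 = -583/195.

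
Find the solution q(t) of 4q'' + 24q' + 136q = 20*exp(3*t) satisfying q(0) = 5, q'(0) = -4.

Divide through by 4: q'' + 6q' + 34q = 5*exp(3*t).
Characteristic equation r² + 6r + 34 = 0 has discriminant (6)² - 4·(34) = -100 < 0, so r = -3 ± 5i.
Hence q_h = C1*cos(5*t)*exp(-3*t) + C2*exp(-3*t)*sin(5*t).
Try q_p = A*exp(3*t). Substituting into the equation and dividing by exp(3*t) gives A = 5/61, so q_p = 5*exp(3*t)/61.
General solution: q = 5*exp(3*t)/61 + C1*cos(5*t)*exp(-3*t) + C2*exp(-3*t)*sin(5*t).
Apply the initial conditions: q(0) = 5/61 + C1 = 5 and q'(0) = 15/61 - 3*C1 + 5*C2 = -4. Solving gives C1 = 300/61, C2 = 641/305.

q = 5*exp(3*t)/61 + 300*cos(5*t)*exp(-3*t)/61 + 641*exp(-3*t)*sin(5*t)/305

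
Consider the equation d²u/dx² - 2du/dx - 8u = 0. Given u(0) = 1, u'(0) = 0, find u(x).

u = exp(4*x)/3 + 2*exp(-2*x)/3

Characteristic equation r² - 2r - 8 = 0 factors as (r + 2)(r - 4) = 0, so r = -2, 4.
Hence u_h = C1*exp(-2*x) + C2*exp(4*x).
Apply the initial conditions: u(0) = C1 + C2 = 1 and u'(0) = -2*C1 + 4*C2 = 0. Solving gives C1 = 2/3, C2 = 1/3.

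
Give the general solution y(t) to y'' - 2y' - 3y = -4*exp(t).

Characteristic equation r² - 2r - 3 = 0 factors as (r + 1)(r - 3) = 0, so r = -1, 3.
Hence y_h = C1*exp(-t) + C2*exp(3*t).
Try y_p = A*exp(t). Substituting into the equation and dividing by exp(t) gives A = 1, so y_p = exp(t).

y = C1*exp(-t) + C2*exp(3*t) + exp(t)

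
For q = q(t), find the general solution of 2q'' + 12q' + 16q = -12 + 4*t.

Divide through by 2: q'' + 6q' + 8q = -6 + 2*t.
Characteristic equation r² + 6r + 8 = 0 factors as (r + 2)(r + 4) = 0, so r = -2, -4.
Hence q_h = C1*exp(-2*t) + C2*exp(-4*t).
For the particular solution try q_p = A0 + A1*t. Substituting and matching coefficients of each power of t gives A0 = -15/16, A1 = 1/4, so q_p = -15/16 + t/4.

q = -15/16 + t/4 + C1*exp(-2*t) + C2*exp(-4*t)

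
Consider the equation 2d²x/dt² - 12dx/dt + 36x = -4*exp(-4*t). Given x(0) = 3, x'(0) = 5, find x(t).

x = -exp(-4*t)/29 - 41*exp(3*t)*sin(3*t)/29 + 88*cos(3*t)*exp(3*t)/29

Divide through by 2: x'' - 6x' + 18x = -2*exp(-4*t).
Characteristic equation r² - 6r + 18 = 0 has discriminant (-6)² - 4·(18) = -36 < 0, so r = 3 ± 3i.
Hence x_h = C1*cos(3*t)*exp(3*t) + C2*exp(3*t)*sin(3*t).
Try x_p = A*exp(-4*t). Substituting into the equation and dividing by exp(-4*t) gives A = -1/29, so x_p = -exp(-4*t)/29.
General solution: x = -exp(-4*t)/29 + C1*cos(3*t)*exp(3*t) + C2*exp(3*t)*sin(3*t).
Apply the initial conditions: x(0) = -1/29 + C1 = 3 and x'(0) = 4/29 + 3*C1 + 3*C2 = 5. Solving gives C1 = 88/29, C2 = -41/29.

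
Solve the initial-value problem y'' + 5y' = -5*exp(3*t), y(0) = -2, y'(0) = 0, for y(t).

y = -5/3 - 5*exp(3*t)/24 - exp(-5*t)/8

Characteristic equation r² + 5r = 0 factors as (r + 5)r = 0, so r = -5, 0.
Hence y_h = C1*exp(-5*t) + C2.
Try y_p = A*exp(3*t). Substituting into the equation and dividing by exp(3*t) gives A = -5/24, so y_p = -5*exp(3*t)/24.
General solution: y = C2 - 5*exp(3*t)/24 + C1*exp(-5*t).
Apply the initial conditions: y(0) = -5/24 + C1 + C2 = -2 and y'(0) = -5/8 - 5*C1 = 0. Solving gives C1 = -1/8, C2 = -5/3.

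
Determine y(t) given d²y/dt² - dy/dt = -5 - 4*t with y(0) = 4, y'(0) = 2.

y = 11 - 7*exp(t) + 2*t**2 + 9*t

Characteristic equation r² - r = 0 factors as (r - 1)r = 0, so r = 1, 0.
Hence y_h = C1*exp(t) + C2.
Since 0 is a characteristic root (multiplicity 1), multiply the polynomial trial by t: try y_p = t*(A0 + A1*t). Substituting and matching coefficients of each power of t gives A0 = 9, A1 = 2, so y_p = 2*t^2 + 9*t.
General solution: y = C2 + 2*t^2 + 9*t + C1*exp(t).
Apply the initial conditions: y(0) = C1 + C2 = 4 and y'(0) = 9 + C1 = 2. Solving gives C1 = -7, C2 = 11.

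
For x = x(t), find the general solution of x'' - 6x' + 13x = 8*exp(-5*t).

Characteristic equation r² - 6r + 13 = 0 has discriminant (-6)² - 4·(13) = -16 < 0, so r = 3 ± 2i.
Hence x_h = C1*cos(2*t)*exp(3*t) + C2*exp(3*t)*sin(2*t).
Try x_p = A*exp(-5*t). Substituting into the equation and dividing by exp(-5*t) gives A = 2/17, so x_p = 2*exp(-5*t)/17.

x = 2*exp(-5*t)/17 + C1*cos(2*t)*exp(3*t) + C2*exp(3*t)*sin(2*t)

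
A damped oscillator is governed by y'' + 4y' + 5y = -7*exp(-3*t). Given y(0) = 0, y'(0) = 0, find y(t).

Characteristic equation r² + 4r + 5 = 0 has discriminant (4)² - 4·(5) = -4 < 0, so r = -2 ± i.
Hence y_h = C1*cos(t)*exp(-2*t) + C2*exp(-2*t)*sin(t).
Try y_p = A*exp(-3*t). Substituting into the equation and dividing by exp(-3*t) gives A = -7/2, so y_p = -7*exp(-3*t)/2.
General solution: y = -7*exp(-3*t)/2 + C1*cos(t)*exp(-2*t) + C2*exp(-2*t)*sin(t).
Apply the initial conditions: y(0) = -7/2 + C1 = 0 and y'(0) = 21/2 + C2 - 2*C1 = 0. Solving gives C1 = 7/2, C2 = -7/2.

y = -7*exp(-3*t)/2 - 7*exp(-2*t)*sin(t)/2 + 7*cos(t)*exp(-2*t)/2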